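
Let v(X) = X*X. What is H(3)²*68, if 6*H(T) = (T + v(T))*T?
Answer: 2448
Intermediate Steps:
v(X) = X²
H(T) = T*(T + T²)/6 (H(T) = ((T + T²)*T)/6 = (T*(T + T²))/6 = T*(T + T²)/6)
H(3)²*68 = ((⅙)*3²*(1 + 3))²*68 = ((⅙)*9*4)²*68 = 6²*68 = 36*68 = 2448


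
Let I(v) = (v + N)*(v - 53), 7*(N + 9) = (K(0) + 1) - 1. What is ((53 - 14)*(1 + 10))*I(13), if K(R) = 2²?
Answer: -549120/7 ≈ -78446.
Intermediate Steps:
K(R) = 4
N = -59/7 (N = -9 + ((4 + 1) - 1)/7 = -9 + (5 - 1)/7 = -9 + (⅐)*4 = -9 + 4/7 = -59/7 ≈ -8.4286)
I(v) = (-53 + v)*(-59/7 + v) (I(v) = (v - 59/7)*(v - 53) = (-59/7 + v)*(-53 + v) = (-53 + v)*(-59/7 + v))
((53 - 14)*(1 + 10))*I(13) = ((53 - 14)*(1 + 10))*(3127/7 + 13² - 430/7*13) = (39*11)*(3127/7 + 169 - 5590/7) = 429*(-1280/7) = -549120/7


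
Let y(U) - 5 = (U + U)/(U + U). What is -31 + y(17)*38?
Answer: 197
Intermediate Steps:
y(U) = 6 (y(U) = 5 + (U + U)/(U + U) = 5 + (2*U)/((2*U)) = 5 + (2*U)*(1/(2*U)) = 5 + 1 = 6)
-31 + y(17)*38 = -31 + 6*38 = -31 + 228 = 197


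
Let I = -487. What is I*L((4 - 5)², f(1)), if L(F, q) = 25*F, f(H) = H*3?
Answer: -12175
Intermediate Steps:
f(H) = 3*H
I*L((4 - 5)², f(1)) = -12175*(4 - 5)² = -12175*(-1)² = -12175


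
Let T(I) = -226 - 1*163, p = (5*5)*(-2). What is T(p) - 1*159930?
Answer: -160319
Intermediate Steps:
p = -50 (p = 25*(-2) = -50)
T(I) = -389 (T(I) = -226 - 163 = -389)
T(p) - 1*159930 = -389 - 1*159930 = -389 - 159930 = -160319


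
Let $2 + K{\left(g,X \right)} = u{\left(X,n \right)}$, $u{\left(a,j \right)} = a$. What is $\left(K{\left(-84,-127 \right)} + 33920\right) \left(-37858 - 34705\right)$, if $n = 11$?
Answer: $-2451976333$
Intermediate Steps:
$K{\left(g,X \right)} = -2 + X$
$\left(K{\left(-84,-127 \right)} + 33920\right) \left(-37858 - 34705\right) = \left(\left(-2 - 127\right) + 33920\right) \left(-37858 - 34705\right) = \left(-129 + 33920\right) \left(-72563\right) = 33791 \left(-72563\right) = -2451976333$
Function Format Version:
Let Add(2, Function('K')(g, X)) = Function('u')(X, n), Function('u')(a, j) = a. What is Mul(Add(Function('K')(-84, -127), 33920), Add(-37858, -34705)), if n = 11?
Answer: -2451976333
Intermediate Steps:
Function('K')(g, X) = Add(-2, X)
Mul(Add(Function('K')(-84, -127), 33920), Add(-37858, -34705)) = Mul(Add(Add(-2, -127), 33920), Add(-37858, -34705)) = Mul(Add(-129, 33920), -72563) = Mul(33791, -72563) = -2451976333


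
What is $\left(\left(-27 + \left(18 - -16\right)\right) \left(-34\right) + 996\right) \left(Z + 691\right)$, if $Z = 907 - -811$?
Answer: $1826022$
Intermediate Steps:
$Z = 1718$ ($Z = 907 + 811 = 1718$)
$\left(\left(-27 + \left(18 - -16\right)\right) \left(-34\right) + 996\right) \left(Z + 691\right) = \left(\left(-27 + \left(18 - -16\right)\right) \left(-34\right) + 996\right) \left(1718 + 691\right) = \left(\left(-27 + \left(18 + 16\right)\right) \left(-34\right) + 996\right) 2409 = \left(\left(-27 + 34\right) \left(-34\right) + 996\right) 2409 = \left(7 \left(-34\right) + 996\right) 2409 = \left(-238 + 996\right) 2409 = 758 \cdot 2409 = 1826022$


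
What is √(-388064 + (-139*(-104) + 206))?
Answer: I*√373402 ≈ 611.07*I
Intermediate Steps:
√(-388064 + (-139*(-104) + 206)) = √(-388064 + (14456 + 206)) = √(-388064 + 14662) = √(-373402) = I*√373402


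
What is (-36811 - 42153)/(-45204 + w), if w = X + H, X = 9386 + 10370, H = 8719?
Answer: 78964/16729 ≈ 4.7202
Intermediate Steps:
X = 19756
w = 28475 (w = 19756 + 8719 = 28475)
(-36811 - 42153)/(-45204 + w) = (-36811 - 42153)/(-45204 + 28475) = -78964/(-16729) = -78964*(-1/16729) = 78964/16729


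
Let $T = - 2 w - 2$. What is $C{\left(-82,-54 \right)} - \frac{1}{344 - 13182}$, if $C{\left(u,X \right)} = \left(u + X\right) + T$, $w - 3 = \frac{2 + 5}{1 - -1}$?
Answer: $- \frac{1938537}{12838} \approx -151.0$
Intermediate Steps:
$w = \frac{13}{2}$ ($w = 3 + \frac{2 + 5}{1 - -1} = 3 + \frac{7}{1 + \left(-2 + 3\right)} = 3 + \frac{7}{1 + 1} = 3 + \frac{7}{2} = \frac{13}{2} \approx 6.5$)
$T = -15$ ($T = \left(-2\right) \frac{13}{2} - 2 = -13 - 2 = -15$)
$C{\left(u,X \right)} = -15 + X + u$ ($C{\left(u,X \right)} = \left(u + X\right) - 15 = \left(X + u\right) - 15 = -15 + X + u$)
$C{\left(-82,-54 \right)} - \frac{1}{344 - 13182} = \left(-15 - 54 - 82\right) - \frac{1}{344 - 13182} = -151 - \frac{1}{-12838} = -151 - - \frac{1}{12838} = -151 + \frac{1}{12838} = - \frac{1938537}{12838}$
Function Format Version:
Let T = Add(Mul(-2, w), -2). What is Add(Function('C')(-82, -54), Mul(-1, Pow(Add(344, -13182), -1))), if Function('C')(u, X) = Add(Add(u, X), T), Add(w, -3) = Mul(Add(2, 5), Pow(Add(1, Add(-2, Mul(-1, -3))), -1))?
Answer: Rational(-1938537, 12838) ≈ -151.00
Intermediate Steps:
w = Rational(13, 2) (w = Add(3, Mul(Add(2, 5), Pow(Add(1, Add(-2, Mul(-1, -3))), -1))) = Add(3, Mul(7, Pow(Add(1, Add(-2, 3)), -1))) = Add(3, Mul(7, Pow(Add(1, 1), -1))) = Add(3, Mul(7, Pow(2, -1))) = Add(3, Mul(7, Rational(1, 2))) = Add(3, Rational(7, 2)) = Rational(13, 2) ≈ 6.5000)
T = -15 (T = Add(Mul(-2, Rational(13, 2)), -2) = Add(-13, -2) = -15)
Function('C')(u, X) = Add(-15, X, u) (Function('C')(u, X) = Add(Add(u, X), -15) = Add(Add(X, u), -15) = Add(-15, X, u))
Add(Function('C')(-82, -54), Mul(-1, Pow(Add(344, -13182), -1))) = Add(Add(-15, -54, -82), Mul(-1, Pow(Add(344, -13182), -1))) = Add(-151, Mul(-1, Pow(-12838, -1))) = Add(-151, Mul(-1, Rational(-1, 12838))) = Add(-151, Rational(1, 12838)) = Rational(-1938537, 12838)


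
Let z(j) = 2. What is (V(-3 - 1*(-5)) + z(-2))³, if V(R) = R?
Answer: 64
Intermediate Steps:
(V(-3 - 1*(-5)) + z(-2))³ = ((-3 - 1*(-5)) + 2)³ = ((-3 + 5) + 2)³ = (2 + 2)³ = 4³ = 64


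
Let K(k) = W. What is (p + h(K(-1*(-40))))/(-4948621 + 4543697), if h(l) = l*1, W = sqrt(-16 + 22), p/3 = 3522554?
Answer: -5283831/202462 - sqrt(6)/404924 ≈ -26.098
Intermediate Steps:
p = 10567662 (p = 3*3522554 = 10567662)
W = sqrt(6) ≈ 2.4495
K(k) = sqrt(6)
h(l) = l
(p + h(K(-1*(-40))))/(-4948621 + 4543697) = (10567662 + sqrt(6))/(-4948621 + 4543697) = (10567662 + sqrt(6))/(-404924) = (10567662 + sqrt(6))*(-1/404924) = -5283831/202462 - sqrt(6)/404924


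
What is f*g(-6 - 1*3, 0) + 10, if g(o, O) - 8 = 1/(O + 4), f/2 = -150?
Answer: -2465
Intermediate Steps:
f = -300 (f = 2*(-150) = -300)
g(o, O) = 8 + 1/(4 + O) (g(o, O) = 8 + 1/(O + 4) = 8 + 1/(4 + O))
f*g(-6 - 1*3, 0) + 10 = -300*(33 + 8*0)/(4 + 0) + 10 = -300*(33 + 0)/4 + 10 = -75*33 + 10 = -300*33/4 + 10 = -2475 + 10 = -2465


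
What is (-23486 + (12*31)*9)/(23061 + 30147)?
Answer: -10069/26604 ≈ -0.37848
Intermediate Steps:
(-23486 + (12*31)*9)/(23061 + 30147) = (-23486 + 372*9)/53208 = (-23486 + 3348)*(1/53208) = -20138*1/53208 = -10069/26604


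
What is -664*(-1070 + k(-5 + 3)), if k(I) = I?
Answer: 711808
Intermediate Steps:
-664*(-1070 + k(-5 + 3)) = -664*(-1070 + (-5 + 3)) = -664*(-1070 - 2) = -664*(-1072) = 711808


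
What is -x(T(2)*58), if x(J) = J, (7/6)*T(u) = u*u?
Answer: -1392/7 ≈ -198.86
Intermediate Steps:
T(u) = 6*u²/7 (T(u) = 6*(u*u)/7 = 6*u²/7)
-x(T(2)*58) = -(6/7)*2²*58 = -(6/7)*4*58 = -24*58/7 = -1*1392/7 = -1392/7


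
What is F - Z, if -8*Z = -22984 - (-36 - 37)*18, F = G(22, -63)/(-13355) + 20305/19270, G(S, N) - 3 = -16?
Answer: -278731076461/102940340 ≈ -2707.7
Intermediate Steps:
G(S, N) = -13 (G(S, N) = 3 - 16 = -13)
F = 54284757/51470170 (F = -13/(-13355) + 20305/19270 = -13*(-1/13355) + 20305*(1/19270) = 13/13355 + 4061/3854 = 54284757/51470170 ≈ 1.0547)
Z = 10835/4 (Z = -(-22984 - (-36 - 37)*18)/8 = -(-22984 - (-73)*18)/8 = -(-22984 - 1*(-1314))/8 = -(-22984 + 1314)/8 = -1/8*(-21670) = 10835/4 ≈ 2708.8)
F - Z = 54284757/51470170 - 1*10835/4 = 54284757/51470170 - 10835/4 = -278731076461/102940340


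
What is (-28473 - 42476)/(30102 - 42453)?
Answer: 70949/12351 ≈ 5.7444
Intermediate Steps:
(-28473 - 42476)/(30102 - 42453) = -70949/(-12351) = -70949*(-1/12351) = 70949/12351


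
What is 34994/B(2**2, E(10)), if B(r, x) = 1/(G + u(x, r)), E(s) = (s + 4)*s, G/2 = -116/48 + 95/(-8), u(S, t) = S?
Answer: 23393489/6 ≈ 3.8989e+6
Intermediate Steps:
G = -343/12 (G = 2*(-116/48 + 95/(-8)) = 2*(-116*1/48 + 95*(-1/8)) = 2*(-29/12 - 95/8) = 2*(-343/24) = -343/12 ≈ -28.583)
E(s) = s*(4 + s) (E(s) = (4 + s)*s = s*(4 + s))
B(r, x) = 1/(-343/12 + x)
34994/B(2**2, E(10)) = 34994/((12/(-343 + 12*(10*(4 + 10))))) = 34994/((12/(-343 + 12*(10*14)))) = 34994/((12/(-343 + 12*140))) = 34994/((12/(-343 + 1680))) = 34994/((12/1337)) = 34994/((12*(1/1337))) = 34994/(12/1337) = 34994*(1337/12) = 23393489/6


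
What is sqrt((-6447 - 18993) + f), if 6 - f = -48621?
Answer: sqrt(23187) ≈ 152.27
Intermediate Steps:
f = 48627 (f = 6 - 1*(-48621) = 6 + 48621 = 48627)
sqrt((-6447 - 18993) + f) = sqrt((-6447 - 18993) + 48627) = sqrt(-25440 + 48627) = sqrt(23187)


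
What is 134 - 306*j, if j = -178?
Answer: 54602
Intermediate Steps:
134 - 306*j = 134 - 306*(-178) = 134 + 54468 = 54602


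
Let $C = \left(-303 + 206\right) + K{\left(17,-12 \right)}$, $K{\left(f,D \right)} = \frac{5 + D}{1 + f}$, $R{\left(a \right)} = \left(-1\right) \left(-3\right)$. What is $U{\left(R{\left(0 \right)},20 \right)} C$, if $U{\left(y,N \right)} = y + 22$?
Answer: $- \frac{43825}{18} \approx -2434.7$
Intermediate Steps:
$R{\left(a \right)} = 3$
$K{\left(f,D \right)} = \frac{5 + D}{1 + f}$
$U{\left(y,N \right)} = 22 + y$
$C = - \frac{1753}{18}$ ($C = \left(-303 + 206\right) + \frac{5 - 12}{1 + 17} = -97 + \frac{1}{18} \left(-7\right) = -97 - \frac{7}{18} = - \frac{1753}{18} \approx -97.389$)
$U{\left(R{\left(0 \right)},20 \right)} C = \left(22 + 3\right) \left(- \frac{1753}{18}\right) = 25 \left(- \frac{1753}{18}\right) = - \frac{43825}{18}$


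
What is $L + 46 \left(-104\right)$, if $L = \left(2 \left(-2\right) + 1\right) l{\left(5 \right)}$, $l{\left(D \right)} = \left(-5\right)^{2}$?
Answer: $-4859$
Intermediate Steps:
$l{\left(D \right)} = 25$
$L = -75$ ($L = \left(2 \left(-2\right) + 1\right) 25 = \left(-4 + 1\right) 25 = \left(-3\right) 25 = -75$)
$L + 46 \left(-104\right) = -75 + 46 \left(-104\right) = -75 - 4784 = -4859$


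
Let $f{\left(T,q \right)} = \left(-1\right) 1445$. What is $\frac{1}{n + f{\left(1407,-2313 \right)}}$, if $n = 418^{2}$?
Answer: $\frac{1}{173279} \approx 5.771 \cdot 10^{-6}$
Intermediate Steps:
$f{\left(T,q \right)} = -1445$
$n = 174724$
$\frac{1}{n + f{\left(1407,-2313 \right)}} = \frac{1}{174724 - 1445} = \frac{1}{173279}$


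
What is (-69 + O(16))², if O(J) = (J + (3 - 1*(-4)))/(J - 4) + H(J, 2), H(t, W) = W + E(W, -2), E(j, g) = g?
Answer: 648025/144 ≈ 4500.2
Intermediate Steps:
H(t, W) = -2 + W (H(t, W) = W - 2 = -2 + W)
O(J) = (7 + J)/(-4 + J) (O(J) = (J + (3 - 1*(-4)))/(J - 4) + (-2 + 2) = (J + (3 + 4))/(-4 + J) + 0 = (J + 7)/(-4 + J) + 0 = (7 + J)/(-4 + J) + 0 = (7 + J)/(-4 + J))
(-69 + O(16))² = (-69 + (7 + 16)/(-4 + 16))² = (-69 + 23/12)² = (-805/12)² = 648025/144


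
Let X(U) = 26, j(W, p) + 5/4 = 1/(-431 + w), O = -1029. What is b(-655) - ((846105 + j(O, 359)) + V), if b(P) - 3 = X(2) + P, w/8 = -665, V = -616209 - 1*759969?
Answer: 12179427547/23004 ≈ 5.2945e+5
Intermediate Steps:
V = -1376178 (V = -616209 - 759969 = -1376178)
w = -5320 (w = 8*(-665) = -5320)
j(W, p) = -28759/23004 (j(W, p) = -5/4 + 1/(-431 - 5320) = -5/4 + 1/(-5751) = -5/4 - 1/5751 = -28759/23004)
b(P) = 29 + P (b(P) = 3 + (26 + P) = 29 + P)
b(-655) - ((846105 + j(O, 359)) + V) = (29 - 655) - ((846105 - 28759/23004) - 1376178) = -626 - (19463770661/23004 - 1376178) = -626 - 1*(-12193828051/23004) = -626 + 12193828051/23004 = 12179427547/23004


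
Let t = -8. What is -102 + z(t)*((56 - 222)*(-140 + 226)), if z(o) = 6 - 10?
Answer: 57002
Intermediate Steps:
z(o) = -4
-102 + z(t)*((56 - 222)*(-140 + 226)) = -102 - 4*(56 - 222)*(-140 + 226) = -102 - (-664)*86 = -102 - 4*(-14276) = -102 + 57104 = 57002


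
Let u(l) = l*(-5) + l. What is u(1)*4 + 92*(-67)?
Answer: -6180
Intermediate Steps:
u(l) = -4*l (u(l) = -5*l + l = -4*l)
u(1)*4 + 92*(-67) = -4*1*4 + 92*(-67) = -4*4 - 6164 = -16 - 6164 = -6180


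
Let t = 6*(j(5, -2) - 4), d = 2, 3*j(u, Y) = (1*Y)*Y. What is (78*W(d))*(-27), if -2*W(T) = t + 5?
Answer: -11583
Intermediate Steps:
j(u, Y) = Y²/3 (j(u, Y) = ((1*Y)*Y)/3 = (Y*Y)/3 = Y²/3)
t = -16 (t = 6*((⅓)*(-2)² - 4) = 6*((⅓)*4 - 4) = 6*(4/3 - 4) = 6*(-8/3) = -16)
W(T) = 11/2 (W(T) = -(-16 + 5)/2 = -½*(-11) = 11/2)
(78*W(d))*(-27) = (78*(11/2))*(-27) = 429*(-27) = -11583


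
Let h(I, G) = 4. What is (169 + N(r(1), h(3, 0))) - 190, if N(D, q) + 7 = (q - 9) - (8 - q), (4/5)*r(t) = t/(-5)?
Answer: -37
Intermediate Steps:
r(t) = -t/4 (r(t) = 5*(t/(-5))/4 = 5*(t*(-⅕))/4 = 5*(-t/5)/4 = -t/4)
N(D, q) = -24 + 2*q (N(D, q) = -7 + ((q - 9) - (8 - q)) = -7 + ((-9 + q) + (-8 + q)) = -7 + (-17 + 2*q) = -24 + 2*q)
(169 + N(r(1), h(3, 0))) - 190 = (169 + (-24 + 2*4)) - 190 = (169 + (-24 + 8)) - 190 = (169 - 16) - 190 = 153 - 190 = -37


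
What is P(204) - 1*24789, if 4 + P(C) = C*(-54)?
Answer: -35809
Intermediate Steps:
P(C) = -4 - 54*C (P(C) = -4 + C*(-54) = -4 - 54*C)
P(204) - 1*24789 = (-4 - 54*204) - 1*24789 = (-4 - 11016) - 24789 = -11020 - 24789 = -35809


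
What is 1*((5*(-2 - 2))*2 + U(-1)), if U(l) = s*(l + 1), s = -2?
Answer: -40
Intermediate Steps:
U(l) = -2 - 2*l (U(l) = -2*(l + 1) = -2*(1 + l) = -2 - 2*l)
1*((5*(-2 - 2))*2 + U(-1)) = 1*((5*(-2 - 2))*2 + (-2 - 2*(-1))) = 1*((5*(-4))*2 + (-2 + 2)) = 1*(-20*2 + 0) = 1*(-40 + 0) = 1*(-40) = -40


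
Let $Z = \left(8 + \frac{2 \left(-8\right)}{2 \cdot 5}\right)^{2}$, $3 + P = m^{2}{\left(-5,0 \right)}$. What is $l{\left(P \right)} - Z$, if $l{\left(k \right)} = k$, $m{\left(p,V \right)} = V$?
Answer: $- \frac{1099}{25} \approx -43.96$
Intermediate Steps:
$P = -3$ ($P = -3 + 0^{2} = -3 + 0 = -3$)
$Z = \frac{1024}{25}$ ($Z = \left(8 - \frac{16}{10}\right)^{2} = \left(8 - \frac{8}{5}\right)^{2} = \left(\frac{32}{5}\right)^{2} = \frac{1024}{25} \approx 40.96$)
$l{\left(P \right)} - Z = -3 - \frac{1024}{25} = - \frac{1099}{25}$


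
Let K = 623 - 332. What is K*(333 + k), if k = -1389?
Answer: -307296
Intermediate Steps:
K = 291
K*(333 + k) = 291*(333 - 1389) = 291*(-1056) = -307296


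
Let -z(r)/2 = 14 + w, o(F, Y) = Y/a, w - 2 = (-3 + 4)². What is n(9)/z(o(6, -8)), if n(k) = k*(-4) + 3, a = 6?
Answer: 33/34 ≈ 0.97059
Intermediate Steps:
w = 3 (w = 2 + (-3 + 4)² = 2 + 1² = 2 + 1 = 3)
o(F, Y) = Y/6
n(k) = 3 - 4*k (n(k) = -4*k + 3 = 3 - 4*k)
z(r) = -34 (z(r) = -2*(14 + 3) = -2*17 = -34)
n(9)/z(o(6, -8)) = (3 - 4*9)/(-34) = -(3 - 36)/34 = -1/34*(-33) = 33/34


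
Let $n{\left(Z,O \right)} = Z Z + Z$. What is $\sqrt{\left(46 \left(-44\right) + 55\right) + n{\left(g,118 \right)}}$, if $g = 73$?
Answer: $\sqrt{3433} \approx 58.592$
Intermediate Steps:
$n{\left(Z,O \right)} = Z + Z^{2}$ ($n{\left(Z,O \right)} = Z^{2} + Z = Z + Z^{2}$)
$\sqrt{\left(46 \left(-44\right) + 55\right) + n{\left(g,118 \right)}} = \sqrt{\left(46 \left(-44\right) + 55\right) + 73 \left(1 + 73\right)} = \sqrt{\left(-2024 + 55\right) + 73 \cdot 74} = \sqrt{-1969 + 5402} = \sqrt{3433}$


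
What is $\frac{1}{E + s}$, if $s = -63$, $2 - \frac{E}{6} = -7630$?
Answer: $\frac{1}{45729} \approx 2.1868 \cdot 10^{-5}$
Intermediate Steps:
$E = 45792$ ($E = 12 - -45780 = 12 + 45780 = 45792$)
$\frac{1}{E + s} = \frac{1}{45792 - 63} = \frac{1}{45729}$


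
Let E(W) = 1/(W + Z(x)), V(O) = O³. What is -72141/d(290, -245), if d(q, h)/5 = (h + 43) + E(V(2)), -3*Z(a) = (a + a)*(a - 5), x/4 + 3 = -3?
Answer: 32896296/460565 ≈ 71.426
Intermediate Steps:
x = -24 (x = -12 + 4*(-3) = -12 - 12 = -24)
Z(a) = -2*a*(-5 + a)/3 (Z(a) = -(a + a)*(a - 5)/3 = -2*a*(-5 + a)/3)
E(W) = 1/(-464 + W) (E(W) = 1/(W + (⅔)*(-24)*(5 - 1*(-24))) = 1/(W + (⅔)*(-24)*(5 + 24)) = 1/(W + (⅔)*(-24)*29) = 1/(W - 464) = 1/(-464 + W))
d(q, h) = 98035/456 + 5*h (d(q, h) = 5*((h + 43) + 1/(-464 + 2³)) = 5*((43 + h) + 1/(-464 + 8)) = 5*((43 + h) + 1/(-456)) = 5*((43 + h) - 1/456) = 5*(19607/456 + h) = 98035/456 + 5*h)
-72141/d(290, -245) = -72141/(98035/456 + 5*(-245)) = -72141/(98035/456 - 1225) = -72141/(-460565/456) = -72141*(-456/460565) = 32896296/460565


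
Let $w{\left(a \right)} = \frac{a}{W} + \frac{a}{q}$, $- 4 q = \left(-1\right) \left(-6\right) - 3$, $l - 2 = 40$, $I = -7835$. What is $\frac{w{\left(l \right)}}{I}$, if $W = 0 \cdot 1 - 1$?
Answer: $\frac{98}{7835} \approx 0.012508$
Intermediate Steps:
$l = 42$ ($l = 2 + 40 = 42$)
$q = - \frac{3}{4}$ ($q = - \frac{\left(-1\right) \left(-6\right) - 3}{4} = - \frac{6 - 3}{4} = \left(- \frac{1}{4}\right) 3 = - \frac{3}{4} \approx -0.75$)
$W = -1$ ($W = 0 - 1 = -1$)
$w{\left(a \right)} = - \frac{7 a}{3}$ ($w{\left(a \right)} = \frac{a}{-1} + \frac{a}{- \frac{3}{4}} = a \left(-1\right) + a \left(- \frac{4}{3}\right) = - a - \frac{4 a}{3} = - \frac{7 a}{3}$)
$\frac{w{\left(l \right)}}{I} = \frac{\left(- \frac{7}{3}\right) 42}{-7835} = \left(-98\right) \left(- \frac{1}{7835}\right) = \frac{98}{7835}$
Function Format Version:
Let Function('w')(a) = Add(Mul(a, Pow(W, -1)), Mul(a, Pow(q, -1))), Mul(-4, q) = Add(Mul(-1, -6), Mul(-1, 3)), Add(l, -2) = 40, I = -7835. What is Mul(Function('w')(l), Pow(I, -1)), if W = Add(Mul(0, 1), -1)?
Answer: Rational(98, 7835) ≈ 0.012508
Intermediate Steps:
l = 42 (l = Add(2, 40) = 42)
q = Rational(-3, 4) (q = Mul(Rational(-1, 4), Add(Mul(-1, -6), Mul(-1, 3))) = Mul(Rational(-1, 4), Add(6, -3)) = Mul(Rational(-1, 4), 3) = Rational(-3, 4) ≈ -0.75000)
W = -1 (W = Add(0, -1) = -1)
Function('w')(a) = Mul(Rational(-7, 3), a) (Function('w')(a) = Add(Mul(a, Pow(-1, -1)), Mul(a, Pow(Rational(-3, 4), -1))) = Add(Mul(a, -1), Mul(a, Rational(-4, 3))) = Add(Mul(-1, a), Mul(Rational(-4, 3), a)) = Mul(Rational(-7, 3), a))
Mul(Function('w')(l), Pow(I, -1)) = Mul(Mul(Rational(-7, 3), 42), Pow(-7835, -1)) = Mul(-98, Rational(-1, 7835)) = Rational(98, 7835)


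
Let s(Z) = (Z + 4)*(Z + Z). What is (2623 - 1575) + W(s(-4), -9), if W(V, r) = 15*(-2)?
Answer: 1018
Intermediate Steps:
s(Z) = 2*Z*(4 + Z) (s(Z) = (4 + Z)*(2*Z) = 2*Z*(4 + Z))
W(V, r) = -30
(2623 - 1575) + W(s(-4), -9) = (2623 - 1575) - 30 = 1048 - 30 = 1018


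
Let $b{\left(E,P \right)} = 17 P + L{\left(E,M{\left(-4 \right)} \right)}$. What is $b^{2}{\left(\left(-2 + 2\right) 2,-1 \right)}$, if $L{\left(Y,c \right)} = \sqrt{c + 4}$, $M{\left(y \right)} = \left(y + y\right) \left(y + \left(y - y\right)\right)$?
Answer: $121$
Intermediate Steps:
$M{\left(y \right)} = 2 y^{2}$ ($M{\left(y \right)} = 2 y \left(y + 0\right) = 2 y y = 2 y^{2}$)
$L{\left(Y,c \right)} = \sqrt{4 + c}$
$b{\left(E,P \right)} = 6 + 17 P$ ($b{\left(E,P \right)} = 17 P + \sqrt{4 + 2 \left(-4\right)^{2}} = 17 P + \sqrt{4 + 2 \cdot 16} = 17 P + \sqrt{4 + 32} = 17 P + \sqrt{36} = 17 P + 6 = 6 + 17 P$)
$b^{2}{\left(\left(-2 + 2\right) 2,-1 \right)} = \left(6 + 17 \left(-1\right)\right)^{2} = \left(6 - 17\right)^{2} = \left(-11\right)^{2} = 121$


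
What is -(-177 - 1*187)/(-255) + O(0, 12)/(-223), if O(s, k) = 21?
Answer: -86527/56865 ≈ -1.5216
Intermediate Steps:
-(-177 - 1*187)/(-255) + O(0, 12)/(-223) = -(-177 - 1*187)/(-255) + 21/(-223) = -(-177 - 187)*(-1/255) + 21*(-1/223) = -1*(-364)*(-1/255) - 21/223 = 364*(-1/255) - 21/223 = -364/255 - 21/223 = -86527/56865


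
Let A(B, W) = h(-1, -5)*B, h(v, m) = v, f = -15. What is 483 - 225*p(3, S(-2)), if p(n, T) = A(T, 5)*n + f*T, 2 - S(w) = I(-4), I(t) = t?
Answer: 24783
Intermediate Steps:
S(w) = 6 (S(w) = 2 - 1*(-4) = 2 + 4 = 6)
A(B, W) = -B
p(n, T) = -15*T - T*n (p(n, T) = (-T)*n - 15*T = -T*n - 15*T = -15*T - T*n)
483 - 225*p(3, S(-2)) = 483 - 1350*(-15 - 1*3) = 483 - 1350*(-15 - 3) = 483 - 1350*(-18) = 483 - 225*(-108) = 483 + 24300 = 24783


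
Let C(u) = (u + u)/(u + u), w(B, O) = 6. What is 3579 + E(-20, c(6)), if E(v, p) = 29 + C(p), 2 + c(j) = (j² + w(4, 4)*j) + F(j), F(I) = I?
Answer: 3609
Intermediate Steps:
C(u) = 1 (C(u) = (2*u)/((2*u)) = (2*u)*(1/(2*u)) = 1)
c(j) = -2 + j² + 7*j (c(j) = -2 + ((j² + 6*j) + j) = -2 + (j² + 7*j) = -2 + j² + 7*j)
E(v, p) = 30 (E(v, p) = 29 + 1 = 30)
3579 + E(-20, c(6)) = 3579 + 30 = 3609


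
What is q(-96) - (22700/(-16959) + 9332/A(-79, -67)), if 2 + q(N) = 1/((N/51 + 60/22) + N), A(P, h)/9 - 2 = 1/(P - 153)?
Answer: -218060310243893/419156371494 ≈ -520.24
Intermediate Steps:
A(P, h) = 18 + 9/(-153 + P) (A(P, h) = 18 + 9/(P - 153) = 18 + 9/(-153 + P))
q(N) = -2 + 1/(30/11 + 52*N/51) (q(N) = -2 + 1/((N/51 + 60/22) + N) = -2 + 1/((N*(1/51) + 60*(1/22)) + N) = -2 + 1/((N/51 + 30/11) + N) = -2 + 1/((30/11 + N/51) + N) = -2 + 1/(30/11 + 52*N/51))
q(-96) - (22700/(-16959) + 9332/A(-79, -67)) = (-2499 - 1144*(-96))/(2*(765 + 286*(-96))) - (22700/(-16959) + 9332/((9*(-305 + 2*(-79))/(-153 - 79)))) = (-2499 + 109824)/(2*(765 - 27456)) - (22700*(-1/16959) + 9332/((9*(-305 - 158)/(-232)))) = (1/2)*107325/(-26691) - (-22700/16959 + 9332/((9*(-1/232)*(-463)))) = (1/2)*(-1/26691)*107325 - (-22700/16959 + 9332/(4167/232)) = -35775/17794 - (-22700/16959 + 9332*(232/4167)) = -35775/17794 - (-22700/16959 + 2165024/4167) = -35775/17794 - 1*12207350372/23556051 = -35775/17794 - 12207350372/23556051 = -218060310243893/419156371494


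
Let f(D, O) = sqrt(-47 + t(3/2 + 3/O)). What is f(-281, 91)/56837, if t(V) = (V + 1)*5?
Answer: I*sqrt(1137318)/10344334 ≈ 0.0001031*I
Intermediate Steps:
t(V) = 5 + 5*V (t(V) = (1 + V)*5 = 5 + 5*V)
f(D, O) = sqrt(-69/2 + 15/O) (f(D, O) = sqrt(-47 + (5 + 5*(3/2 + 3/O))) = sqrt(-47 + (5 + (15/2 + 15/O))) = sqrt(-47 + (25/2 + 15/O)) = sqrt(-69/2 + 15/O))
f(-281, 91)/56837 = (sqrt(-138 + 60/91)/2)/56837 = (sqrt(-138 + 60*(1/91))/2)*(1/56837) = (sqrt(-138 + 60/91)/2)*(1/56837) = (sqrt(-12498/91)/2)*(1/56837) = ((I*sqrt(1137318)/91)/2)*(1/56837) = (I*sqrt(1137318)/182)*(1/56837) = I*sqrt(1137318)/10344334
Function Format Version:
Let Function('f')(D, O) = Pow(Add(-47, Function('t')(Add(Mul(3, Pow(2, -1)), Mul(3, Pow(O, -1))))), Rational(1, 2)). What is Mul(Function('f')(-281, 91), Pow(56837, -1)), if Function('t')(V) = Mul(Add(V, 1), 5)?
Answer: Mul(Rational(1, 10344334), I, Pow(1137318, Rational(1, 2))) ≈ Mul(0.00010310, I)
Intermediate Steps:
Function('t')(V) = Add(5, Mul(5, V)) (Function('t')(V) = Mul(Add(1, V), 5) = Add(5, Mul(5, V)))
Function('f')(D, O) = Pow(Add(Rational(-69, 2), Mul(15, Pow(O, -1))), Rational(1, 2)) (Function('f')(D, O) = Pow(Add(-47, Add(5, Mul(5, Add(Mul(3, Pow(2, -1)), Mul(3, Pow(O, -1)))))), Rational(1, 2)) = Pow(Add(-47, Add(5, Mul(5, Add(Mul(3, Rational(1, 2)), Mul(3, Pow(O, -1)))))), Rational(1, 2)) = Pow(Add(-47, Add(5, Mul(5, Add(Rational(3, 2), Mul(3, Pow(O, -1)))))), Rational(1, 2)) = Pow(Add(-47, Add(5, Add(Rational(15, 2), Mul(15, Pow(O, -1))))), Rational(1, 2)) = Pow(Add(-47, Add(Rational(25, 2), Mul(15, Pow(O, -1)))), Rational(1, 2)) = Pow(Add(Rational(-69, 2), Mul(15, Pow(O, -1))), Rational(1, 2)))
Mul(Function('f')(-281, 91), Pow(56837, -1)) = Mul(Mul(Rational(1, 2), Pow(Add(-138, Mul(60, Pow(91, -1))), Rational(1, 2))), Pow(56837, -1)) = Mul(Mul(Rational(1, 2), Pow(Add(-138, Mul(60, Rational(1, 91))), Rational(1, 2))), Rational(1, 56837)) = Mul(Mul(Rational(1, 2), Pow(Add(-138, Rational(60, 91)), Rational(1, 2))), Rational(1, 56837)) = Mul(Mul(Rational(1, 2), Pow(Rational(-12498, 91), Rational(1, 2))), Rational(1, 56837)) = Mul(Mul(Rational(1, 2), Mul(Rational(1, 91), I, Pow(1137318, Rational(1, 2)))), Rational(1, 56837)) = Mul(Mul(Rational(1, 182), I, Pow(1137318, Rational(1, 2))), Rational(1, 56837)) = Mul(Rational(1, 10344334), I, Pow(1137318, Rational(1, 2)))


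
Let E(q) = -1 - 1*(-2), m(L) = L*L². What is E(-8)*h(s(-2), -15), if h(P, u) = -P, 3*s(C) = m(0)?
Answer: 0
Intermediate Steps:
m(L) = L³
E(q) = 1 (E(q) = -1 + 2 = 1)
s(C) = 0 (s(C) = (⅓)*0³ = (⅓)*0 = 0)
E(-8)*h(s(-2), -15) = 1*(-1*0) = 1*0 = 0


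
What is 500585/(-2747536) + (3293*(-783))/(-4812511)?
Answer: 425020746059/1202049747536 ≈ 0.35358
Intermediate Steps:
500585/(-2747536) + (3293*(-783))/(-4812511) = 500585*(-1/2747536) - 2578419*(-1/4812511) = -500585/2747536 + 2578419/4812511 = 425020746059/1202049747536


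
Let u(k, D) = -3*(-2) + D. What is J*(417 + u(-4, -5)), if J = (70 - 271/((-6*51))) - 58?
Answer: 824087/153 ≈ 5386.2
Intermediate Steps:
u(k, D) = 6 + D
J = 3943/306 (J = (70 - 271/(-306)) - 58 = (70 - 271*(-1/306)) - 58 = (70 + 271/306) - 58 = 21691/306 - 58 = 3943/306 ≈ 12.886)
J*(417 + u(-4, -5)) = 3943*(417 + (6 - 5))/306 = 3943*(417 + 1)/306 = (3943/306)*418 = 824087/153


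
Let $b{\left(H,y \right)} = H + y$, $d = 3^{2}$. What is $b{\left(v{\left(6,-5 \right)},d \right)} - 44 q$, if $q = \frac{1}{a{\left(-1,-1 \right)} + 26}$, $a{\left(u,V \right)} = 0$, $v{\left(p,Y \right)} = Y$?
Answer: $\frac{30}{13} \approx 2.3077$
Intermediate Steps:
$d = 9$
$q = \frac{1}{26}$ ($q = \frac{1}{0 + 26} = \frac{1}{26} \approx 0.038462$)
$b{\left(v{\left(6,-5 \right)},d \right)} - 44 q = \left(-5 + 9\right) - \frac{22}{13} = 4 - \frac{22}{13} = \frac{30}{13}$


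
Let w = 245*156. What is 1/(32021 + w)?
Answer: 1/70241 ≈ 1.4237e-5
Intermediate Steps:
w = 38220
1/(32021 + w) = 1/(32021 + 38220) = 1/70241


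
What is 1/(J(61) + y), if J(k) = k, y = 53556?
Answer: 1/53617 ≈ 1.8651e-5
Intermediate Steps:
1/(J(61) + y) = 1/(61 + 53556) = 1/53617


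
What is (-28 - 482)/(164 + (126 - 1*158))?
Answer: -85/22 ≈ -3.8636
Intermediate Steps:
(-28 - 482)/(164 + (126 - 1*158)) = -510/(164 + (126 - 158)) = -510/(164 - 32) = -510/132 = -510*1/132 = -85/22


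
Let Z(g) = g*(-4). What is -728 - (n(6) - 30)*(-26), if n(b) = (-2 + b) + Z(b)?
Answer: -2028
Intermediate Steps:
Z(g) = -4*g
n(b) = -2 - 3*b (n(b) = (-2 + b) - 4*b = -2 - 3*b)
-728 - (n(6) - 30)*(-26) = -728 - ((-2 - 3*6) - 30)*(-26) = -728 - ((-2 - 18) - 30)*(-26) = -728 - (-20 - 30)*(-26) = -728 - (-50)*(-26) = -728 - 1*1300 = -728 - 1300 = -2028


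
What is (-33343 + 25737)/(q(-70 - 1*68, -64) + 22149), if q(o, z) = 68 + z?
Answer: -7606/22153 ≈ -0.34334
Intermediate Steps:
(-33343 + 25737)/(q(-70 - 1*68, -64) + 22149) = (-33343 + 25737)/((68 - 64) + 22149) = -7606/(4 + 22149) = -7606/22153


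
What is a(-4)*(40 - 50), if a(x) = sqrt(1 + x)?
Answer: -10*I*sqrt(3) ≈ -17.32*I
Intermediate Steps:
a(-4)*(40 - 50) = sqrt(1 - 4)*(40 - 50) = sqrt(-3)*(-10) = (I*sqrt(3))*(-10) = -10*I*sqrt(3)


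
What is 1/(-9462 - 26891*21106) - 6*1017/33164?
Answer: -585232464475/3180702935819 ≈ -0.18399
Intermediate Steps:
1/(-9462 - 26891*21106) - 6*1017/33164 = (1/21106)/(-36353) - 6102*1/33164 = -1/36353*1/21106 - 3051/16582 = -1/767266418 - 3051/16582 = -585232464475/3180702935819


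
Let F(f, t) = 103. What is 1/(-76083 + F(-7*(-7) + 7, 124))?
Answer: -1/75980 ≈ -1.3161e-5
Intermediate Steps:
1/(-76083 + F(-7*(-7) + 7, 124)) = 1/(-76083 + 103) = 1/(-75980) = -1/75980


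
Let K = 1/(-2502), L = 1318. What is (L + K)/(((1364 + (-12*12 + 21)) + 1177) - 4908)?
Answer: -659527/1245996 ≈ -0.52932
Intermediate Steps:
K = -1/2502 ≈ -0.00039968
(L + K)/(((1364 + (-12*12 + 21)) + 1177) - 4908) = (1318 - 1/2502)/(((1364 + (-12*12 + 21)) + 1177) - 4908) = 3297635/(2502*(((1364 + (-144 + 21)) + 1177) - 4908)) = 3297635/(2502*(((1364 - 123) + 1177) - 4908)) = 3297635/(2502*((1241 + 1177) - 4908)) = 3297635/(2502*(2418 - 4908)) = (3297635/2502)/(-2490) = (3297635/2502)*(-1/2490) = -659527/1245996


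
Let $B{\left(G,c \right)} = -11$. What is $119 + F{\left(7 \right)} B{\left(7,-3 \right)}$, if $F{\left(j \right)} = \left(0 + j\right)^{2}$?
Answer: $-420$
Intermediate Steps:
$F{\left(j \right)} = j^{2}$
$119 + F{\left(7 \right)} B{\left(7,-3 \right)} = 119 + 7^{2} \left(-11\right) = 119 + 49 \left(-11\right) = 119 - 539 = -420$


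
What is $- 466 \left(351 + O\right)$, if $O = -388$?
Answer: $17242$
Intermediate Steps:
$- 466 \left(351 + O\right) = - 466 \left(351 - 388\right) = \left(-466\right) \left(-37\right) = 17242$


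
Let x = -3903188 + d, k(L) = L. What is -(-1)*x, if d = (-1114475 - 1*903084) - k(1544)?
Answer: -5922291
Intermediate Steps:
d = -2019103 (d = (-1114475 - 1*903084) - 1*1544 = (-1114475 - 903084) - 1544 = -2017559 - 1544 = -2019103)
x = -5922291 (x = -3903188 - 2019103 = -5922291)
-(-1)*x = -(-1)*(-5922291) = -1*5922291 = -5922291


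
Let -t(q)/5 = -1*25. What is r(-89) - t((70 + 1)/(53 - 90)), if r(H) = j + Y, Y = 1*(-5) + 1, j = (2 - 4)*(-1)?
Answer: -127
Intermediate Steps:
j = 2 (j = -2*(-1) = 2)
t(q) = 125 (t(q) = -(-5)*25 = -5*(-25) = 125)
Y = -4 (Y = -5 + 1 = -4)
r(H) = -2 (r(H) = 2 - 4 = -2)
r(-89) - t((70 + 1)/(53 - 90)) = -2 - 1*125 = -2 - 125 = -127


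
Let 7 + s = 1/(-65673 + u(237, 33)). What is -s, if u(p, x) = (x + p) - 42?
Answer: 458116/65445 ≈ 7.0000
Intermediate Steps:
u(p, x) = -42 + p + x (u(p, x) = (p + x) - 42 = -42 + p + x)
s = -458116/65445 (s = -7 + 1/(-65673 + (-42 + 237 + 33)) = -7 + 1/(-65673 + 228) = -7 + 1/(-65445) = -7 - 1/65445 = -458116/65445 ≈ -7.0000)
-s = -1*(-458116/65445) = 458116/65445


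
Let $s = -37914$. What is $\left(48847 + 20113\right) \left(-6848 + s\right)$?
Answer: $-3086787520$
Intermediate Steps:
$\left(48847 + 20113\right) \left(-6848 + s\right) = \left(48847 + 20113\right) \left(-6848 - 37914\right) = 68960 \left(-44762\right) = -3086787520$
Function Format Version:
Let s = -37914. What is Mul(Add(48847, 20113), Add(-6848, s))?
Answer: -3086787520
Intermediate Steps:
Mul(Add(48847, 20113), Add(-6848, s)) = Mul(Add(48847, 20113), Add(-6848, -37914)) = Mul(68960, -44762) = -3086787520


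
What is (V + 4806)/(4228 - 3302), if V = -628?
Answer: 2089/463 ≈ 4.5119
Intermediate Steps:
(V + 4806)/(4228 - 3302) = (-628 + 4806)/(4228 - 3302) = 4178/926 = 4178*(1/926) = 2089/463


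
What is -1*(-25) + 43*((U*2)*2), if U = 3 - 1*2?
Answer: 197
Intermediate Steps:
U = 1 (U = 3 - 2 = 1)
-1*(-25) + 43*((U*2)*2) = -1*(-25) + 43*((1*2)*2) = 25 + 43*(2*2) = 25 + 43*4 = 25 + 172 = 197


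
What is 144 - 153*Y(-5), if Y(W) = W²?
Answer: -3681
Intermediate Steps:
144 - 153*Y(-5) = 144 - 153*(-5)² = 144 - 153*25 = 144 - 3825 = -3681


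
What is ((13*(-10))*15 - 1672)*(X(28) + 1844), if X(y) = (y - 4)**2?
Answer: -8765240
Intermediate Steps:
X(y) = (-4 + y)**2
((13*(-10))*15 - 1672)*(X(28) + 1844) = ((13*(-10))*15 - 1672)*((-4 + 28)**2 + 1844) = (-130*15 - 1672)*(24**2 + 1844) = (-1950 - 1672)*(576 + 1844) = -3622*2420 = -8765240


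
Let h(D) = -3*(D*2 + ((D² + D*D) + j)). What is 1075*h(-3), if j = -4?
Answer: -25800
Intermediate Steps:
h(D) = 12 - 6*D - 6*D² (h(D) = -3*(D*2 + ((D² + D*D) - 4)) = -3*(2*D + ((D² + D²) - 4)) = -3*(2*D + (2*D² - 4)) = -3*(2*D + (-4 + 2*D²)) = -3*(-4 + 2*D + 2*D²) = 12 - 6*D - 6*D²)
1075*h(-3) = 1075*(12 - 6*(-3) - 6*(-3)²) = 1075*(12 + 18 - 6*9) = 1075*(12 + 18 - 54) = 1075*(-24) = -25800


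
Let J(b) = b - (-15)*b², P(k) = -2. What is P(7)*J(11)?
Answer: -3652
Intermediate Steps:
J(b) = b + 15*b²
P(7)*J(11) = -22*(1 + 15*11) = -22*(1 + 165) = -22*166 = -2*1826 = -3652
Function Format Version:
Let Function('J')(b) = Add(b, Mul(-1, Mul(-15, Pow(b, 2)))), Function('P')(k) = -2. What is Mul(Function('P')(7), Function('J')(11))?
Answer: -3652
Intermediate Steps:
Function('J')(b) = Add(b, Mul(15, Pow(b, 2)))
Mul(Function('P')(7), Function('J')(11)) = Mul(-2, Mul(11, Add(1, Mul(15, 11)))) = Mul(-2, Mul(11, Add(1, 165))) = Mul(-2, Mul(11, 166)) = Mul(-2, 1826) = -3652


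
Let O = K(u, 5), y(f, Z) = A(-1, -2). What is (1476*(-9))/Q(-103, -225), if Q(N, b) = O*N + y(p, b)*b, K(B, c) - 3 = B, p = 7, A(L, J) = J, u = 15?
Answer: 123/13 ≈ 9.4615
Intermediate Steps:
K(B, c) = 3 + B
y(f, Z) = -2
O = 18 (O = 3 + 15 = 18)
Q(N, b) = -2*b + 18*N (Q(N, b) = 18*N - 2*b = -2*b + 18*N)
(1476*(-9))/Q(-103, -225) = (1476*(-9))/(-2*(-225) + 18*(-103)) = -13284/(450 - 1854) = -13284/(-1404) = -13284*(-1/1404) = 123/13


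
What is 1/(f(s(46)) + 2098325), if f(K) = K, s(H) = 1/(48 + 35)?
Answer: 83/174160976 ≈ 4.7657e-7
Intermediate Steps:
s(H) = 1/83
1/(f(s(46)) + 2098325) = 1/(1/83 + 2098325) = 1/(174160976/83) = 83/174160976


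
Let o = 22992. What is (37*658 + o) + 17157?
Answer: 64495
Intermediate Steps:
(37*658 + o) + 17157 = (37*658 + 22992) + 17157 = (24346 + 22992) + 17157 = 47338 + 17157 = 64495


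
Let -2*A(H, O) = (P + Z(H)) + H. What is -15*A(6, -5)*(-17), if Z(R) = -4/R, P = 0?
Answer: -680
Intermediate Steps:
A(H, O) = 2/H - H/2 (A(H, O) = -((0 - 4/H) + H)/2 = -(-4/H + H)/2 = -(H - 4/H)/2 = 2/H - H/2)
-15*A(6, -5)*(-17) = -15*(2/6 - 1/2*6)*(-17) = -15*(2*(1/6) - 3)*(-17) = -15*(1/3 - 3)*(-17) = -15*(-8/3)*(-17) = 40*(-17) = -680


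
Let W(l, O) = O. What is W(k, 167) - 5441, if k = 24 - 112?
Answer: -5274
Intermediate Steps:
k = -88
W(k, 167) - 5441 = 167 - 5441 = -5274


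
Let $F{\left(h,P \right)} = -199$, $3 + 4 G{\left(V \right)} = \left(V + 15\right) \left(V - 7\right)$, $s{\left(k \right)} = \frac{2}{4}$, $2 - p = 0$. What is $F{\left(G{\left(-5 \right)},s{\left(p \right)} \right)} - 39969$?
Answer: $-40168$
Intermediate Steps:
$p = 2$ ($p = 2 - 0 = 2 + 0 = 2$)
$s{\left(k \right)} = \frac{1}{2}$ ($s{\left(k \right)} = 2 \cdot \frac{1}{4} = \frac{1}{2}$)
$G{\left(V \right)} = - \frac{3}{4} + \frac{\left(-7 + V\right) \left(15 + V\right)}{4}$ ($G{\left(V \right)} = - \frac{3}{4} + \frac{\left(V + 15\right) \left(V - 7\right)}{4} = - \frac{3}{4} + \frac{\left(15 + V\right) \left(-7 + V\right)}{4} = - \frac{3}{4} + \frac{\left(-7 + V\right) \left(15 + V\right)}{4}$)
$F{\left(G{\left(-5 \right)},s{\left(p \right)} \right)} - 39969 = -199 - 39969 = -40168$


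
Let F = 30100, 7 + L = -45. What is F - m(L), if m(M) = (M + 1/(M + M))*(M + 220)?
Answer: 504889/13 ≈ 38838.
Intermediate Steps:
L = -52 (L = -7 - 45 = -52)
m(M) = (220 + M)*(M + 1/(2*M)) (m(M) = (M + 1/(2*M))*(220 + M) = (220 + M)*(M + 1/(2*M)))
F - m(L) = 30100 - (½ + (-52)² + 110/(-52) + 220*(-52)) = 30100 - (½ + 2704 + 110*(-1/52) - 11440) = 30100 - (½ + 2704 - 55/26 - 11440) = 30100 - 1*(-113589/13) = 30100 + 113589/13 = 504889/13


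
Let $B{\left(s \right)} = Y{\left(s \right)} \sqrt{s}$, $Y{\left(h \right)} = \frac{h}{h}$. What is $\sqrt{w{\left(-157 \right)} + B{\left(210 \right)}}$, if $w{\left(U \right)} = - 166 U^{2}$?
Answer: $\sqrt{-4091734 + \sqrt{210}} \approx 2022.8 i$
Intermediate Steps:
$Y{\left(h \right)} = 1$
$B{\left(s \right)} = \sqrt{s}$ ($B{\left(s \right)} = 1 \sqrt{s} = \sqrt{s}$)
$\sqrt{w{\left(-157 \right)} + B{\left(210 \right)}} = \sqrt{- 166 \left(-157\right)^{2} + \sqrt{210}} = \sqrt{\left(-166\right) 24649 + \sqrt{210}} = \sqrt{-4091734 + \sqrt{210}}$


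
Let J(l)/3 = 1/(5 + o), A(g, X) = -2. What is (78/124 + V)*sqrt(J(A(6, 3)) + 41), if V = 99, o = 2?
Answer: 6177*sqrt(2030)/434 ≈ 641.26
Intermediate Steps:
J(l) = 3/7 (J(l) = 3/(5 + 2) = 3/7)
(78/124 + V)*sqrt(J(A(6, 3)) + 41) = (78/124 + 99)*sqrt(3/7 + 41) = (78*(1/124) + 99)*sqrt(290/7) = (39/62 + 99)*(sqrt(2030)/7) = 6177*(sqrt(2030)/7)/62 = 6177*sqrt(2030)/434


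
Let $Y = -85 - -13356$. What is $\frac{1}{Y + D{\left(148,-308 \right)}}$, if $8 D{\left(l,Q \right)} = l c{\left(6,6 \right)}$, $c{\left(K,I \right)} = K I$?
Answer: $\frac{1}{13937} \approx 7.1751 \cdot 10^{-5}$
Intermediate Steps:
$c{\left(K,I \right)} = I K$
$D{\left(l,Q \right)} = \frac{9 l}{2}$ ($D{\left(l,Q \right)} = \frac{l 6 \cdot 6}{8} = \frac{l 36}{8} = \frac{36 l}{8} = \frac{9 l}{2}$)
$Y = 13271$ ($Y = -85 + 13356 = 13271$)
$\frac{1}{Y + D{\left(148,-308 \right)}} = \frac{1}{13271 + \frac{9}{2} \cdot 148} = \frac{1}{13271 + 666} = \frac{1}{13937}$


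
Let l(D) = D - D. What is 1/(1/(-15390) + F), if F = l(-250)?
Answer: -15390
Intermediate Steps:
l(D) = 0
F = 0
1/(1/(-15390) + F) = 1/(1/(-15390) + 0) = 1/(-1/15390 + 0) = 1/(-1/15390) = -15390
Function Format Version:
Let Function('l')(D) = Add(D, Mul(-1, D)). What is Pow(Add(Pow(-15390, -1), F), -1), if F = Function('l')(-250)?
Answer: -15390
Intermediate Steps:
Function('l')(D) = 0
F = 0
Pow(Add(Pow(-15390, -1), F), -1) = Pow(Add(Pow(-15390, -1), 0), -1) = Pow(Add(Rational(-1, 15390), 0), -1) = Pow(Rational(-1, 15390), -1) = -15390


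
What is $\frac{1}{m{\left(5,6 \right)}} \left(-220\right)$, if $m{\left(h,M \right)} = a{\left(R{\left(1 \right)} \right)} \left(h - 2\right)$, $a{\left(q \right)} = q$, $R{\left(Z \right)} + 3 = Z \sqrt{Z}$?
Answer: $\frac{110}{3} \approx 36.667$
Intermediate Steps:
$R{\left(Z \right)} = -3 + Z^{\frac{3}{2}}$ ($R{\left(Z \right)} = -3 + Z \sqrt{Z} = -3 + Z^{\frac{3}{2}}$)
$m{\left(h,M \right)} = 4 - 2 h$ ($m{\left(h,M \right)} = \left(-3 + 1^{\frac{3}{2}}\right) \left(h - 2\right) = \left(-3 + 1\right) \left(-2 + h\right) = - 2 \left(-2 + h\right) = 4 - 2 h$)
$\frac{1}{m{\left(5,6 \right)}} \left(-220\right) = \frac{1}{4 - 10} \left(-220\right) = \frac{1}{-6} \left(-220\right) = \left(- \frac{1}{6}\right) \left(-220\right) = \frac{110}{3}$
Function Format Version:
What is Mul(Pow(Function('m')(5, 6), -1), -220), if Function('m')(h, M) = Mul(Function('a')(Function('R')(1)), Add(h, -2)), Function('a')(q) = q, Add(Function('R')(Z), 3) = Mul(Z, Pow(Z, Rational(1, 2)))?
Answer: Rational(110, 3) ≈ 36.667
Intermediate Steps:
Function('R')(Z) = Add(-3, Pow(Z, Rational(3, 2))) (Function('R')(Z) = Add(-3, Mul(Z, Pow(Z, Rational(1, 2)))) = Add(-3, Pow(Z, Rational(3, 2))))
Function('m')(h, M) = Add(4, Mul(-2, h)) (Function('m')(h, M) = Mul(Add(-3, Pow(1, Rational(3, 2))), Add(h, -2)) = Mul(Add(-3, 1), Add(-2, h)) = Mul(-2, Add(-2, h)) = Add(4, Mul(-2, h)))
Mul(Pow(Function('m')(5, 6), -1), -220) = Mul(Pow(Add(4, Mul(-2, 5)), -1), -220) = Mul(Pow(Add(4, -10), -1), -220) = Mul(Pow(-6, -1), -220) = Mul(Rational(-1, 6), -220) = Rational(110, 3)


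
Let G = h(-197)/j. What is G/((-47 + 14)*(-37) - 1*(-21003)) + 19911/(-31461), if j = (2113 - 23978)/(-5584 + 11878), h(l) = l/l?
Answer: -537528091383/849320736520 ≈ -0.63289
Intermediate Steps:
h(l) = 1
j = -21865/6294 ≈ -3.4739
G = -6294/21865 (G = 1/(-21865/6294) = 1*(-6294/21865) = -6294/21865 ≈ -0.28786)
G/((-47 + 14)*(-37) - 1*(-21003)) + 19911/(-31461) = -6294/(21865*((-47 + 14)*(-37) - 1*(-21003))) + 19911/(-31461) = -6294/(21865*(-33*(-37) + 21003)) + 19911*(-1/31461) = -6294/(21865*(1221 + 21003)) - 6637/10487 = -6294/21865/22224 - 6637/10487 = -6294/21865*1/22224 - 6637/10487 = -1049/80987960 - 6637/10487 = -537528091383/849320736520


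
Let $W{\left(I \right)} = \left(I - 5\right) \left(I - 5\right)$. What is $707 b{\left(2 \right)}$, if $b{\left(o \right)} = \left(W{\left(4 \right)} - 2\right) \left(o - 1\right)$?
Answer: $-707$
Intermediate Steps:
$W{\left(I \right)} = \left(-5 + I\right)^{2}$ ($W{\left(I \right)} = \left(-5 + I\right) \left(-5 + I\right) = \left(-5 + I\right)^{2}$)
$b{\left(o \right)} = 1 - o$ ($b{\left(o \right)} = \left(\left(-5 + 4\right)^{2} - 2\right) \left(o - 1\right) = \left(\left(-1\right)^{2} - 2\right) \left(-1 + o\right) = \left(1 - 2\right) \left(-1 + o\right) = - (-1 + o) = 1 - o$)
$707 b{\left(2 \right)} = 707 \left(1 - 2\right) = 707 \left(-1\right) = -707$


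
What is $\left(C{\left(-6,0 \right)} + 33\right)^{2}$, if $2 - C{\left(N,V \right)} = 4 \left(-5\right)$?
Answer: $3025$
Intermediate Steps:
$C{\left(N,V \right)} = 22$ ($C{\left(N,V \right)} = 2 - 4 \left(-5\right) = 2 - -20 = 2 + 20 = 22$)
$\left(C{\left(-6,0 \right)} + 33\right)^{2} = \left(22 + 33\right)^{2} = 55^{2} = 3025$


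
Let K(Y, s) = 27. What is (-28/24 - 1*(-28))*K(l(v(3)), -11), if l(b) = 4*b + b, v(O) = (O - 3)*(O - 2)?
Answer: 1449/2 ≈ 724.50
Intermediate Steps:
v(O) = (-3 + O)*(-2 + O)
l(b) = 5*b
(-28/24 - 1*(-28))*K(l(v(3)), -11) = (-28/24 - 1*(-28))*27 = (-28*1/24 + 28)*27 = (-7/6 + 28)*27 = (161/6)*27 = 1449/2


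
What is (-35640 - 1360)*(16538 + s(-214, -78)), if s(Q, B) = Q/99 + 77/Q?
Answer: -6480932006500/10593 ≈ -6.1181e+8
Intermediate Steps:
s(Q, B) = 77/Q + Q/99 (s(Q, B) = Q*(1/99) + 77/Q = Q/99 + 77/Q = 77/Q + Q/99)
(-35640 - 1360)*(16538 + s(-214, -78)) = (-35640 - 1360)*(16538 + (77/(-214) + (1/99)*(-214))) = -37000*(16538 + (77*(-1/214) - 214/99)) = -37000*(16538 + (-77/214 - 214/99)) = -37000*(16538 - 53419/21186) = -37000*350320649/21186 = -6480932006500/10593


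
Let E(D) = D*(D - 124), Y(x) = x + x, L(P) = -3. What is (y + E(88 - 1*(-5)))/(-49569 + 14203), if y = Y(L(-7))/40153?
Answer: 115761105/1420050998 ≈ 0.081519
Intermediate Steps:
Y(x) = 2*x
E(D) = D*(-124 + D)
y = -6/40153 (y = (2*(-3))/40153 = -6*1/40153 = -6/40153 ≈ -0.00014943)
(y + E(88 - 1*(-5)))/(-49569 + 14203) = (-6/40153 + (88 - 1*(-5))*(-124 + (88 - 1*(-5))))/(-49569 + 14203) = (-6/40153 + (88 + 5)*(-124 + (88 + 5)))/(-35366) = (-6/40153 + 93*(-124 + 93))*(-1/35366) = (-6/40153 + 93*(-31))*(-1/35366) = (-6/40153 - 2883)*(-1/35366) = -115761105/40153*(-1/35366) = 115761105/1420050998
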